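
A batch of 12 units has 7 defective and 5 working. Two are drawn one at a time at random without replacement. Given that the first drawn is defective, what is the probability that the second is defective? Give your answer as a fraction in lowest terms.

After removing one defective, 11 remain: 6 defective and 5 working.
So the probability the next is defective is 6/11.

6/11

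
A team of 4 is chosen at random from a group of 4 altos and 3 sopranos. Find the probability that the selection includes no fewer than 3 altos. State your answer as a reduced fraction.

13/35

Total selections: C(7,4) = 35.
Favorable selections (no fewer than 3 altos): C(4,3)·C(3,1) + C(4,4)·C(3,0) = 12 + 1 = 13.
Probability = 13/35.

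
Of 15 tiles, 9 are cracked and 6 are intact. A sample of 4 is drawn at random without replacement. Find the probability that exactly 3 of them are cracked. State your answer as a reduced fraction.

Total number of selections: C(15,4) = 1365.
Selections with exactly 3 cracked: choose 3 of the 9 cracked and 1 of the 6 intact, C(9,3)·C(6,1) = 84·6 = 504.
Probability = 504/1365 = 24/65.

24/65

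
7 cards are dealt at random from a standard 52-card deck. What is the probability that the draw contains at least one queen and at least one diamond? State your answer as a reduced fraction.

53122231/133784560

There are C(52,7) = 133784560 possible draws.
By inclusion-exclusion on the complements, draws missing all queens or all diamonds: C(48,7) + C(39,7) − C(36,7) = 73629072 + 15380937 − 8347680 = 80662329.
So draws with at least one of each: 133784560 − 80662329 = 53122231, probability 53122231/133784560.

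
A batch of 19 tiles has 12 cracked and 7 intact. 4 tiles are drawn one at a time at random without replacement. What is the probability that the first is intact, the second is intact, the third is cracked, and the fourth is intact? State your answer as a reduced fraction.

Multiply the conditional probabilities at each draw: 7/19 · 6/18 · 12/17 · 5/16 = 2520/93024 = 35/1292.

35/1292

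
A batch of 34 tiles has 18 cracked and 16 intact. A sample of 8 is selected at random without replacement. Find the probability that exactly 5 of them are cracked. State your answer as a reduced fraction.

7840/29667

The sample space is all 8-subsets of the 34: C(34,8) = 18156204.
Selections with exactly 5 cracked: choose 5 of the 18 cracked and 3 of the 16 intact, C(18,5)·C(16,3) = 8568·560 = 4798080.
Probability = 4798080/18156204 = 7840/29667.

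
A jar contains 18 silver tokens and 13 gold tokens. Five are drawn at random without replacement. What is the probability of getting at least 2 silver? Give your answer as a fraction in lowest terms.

17306/18879

There are C(31,5) = 169911 ways to choose the 5.
Count the complement (fewer than 2 silver): C(18,0)·C(13,5) + C(18,1)·C(13,4) = 1287 + 12870 = 14157.
Probability = 1 − 14157/169911 = 155754/169911 = 17306/18879.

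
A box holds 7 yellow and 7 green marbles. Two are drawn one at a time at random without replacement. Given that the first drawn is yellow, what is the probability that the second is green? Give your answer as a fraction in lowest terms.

After removing one yellow, 13 remain: 6 yellow and 7 green.
So the probability the next is green is 7/13.

7/13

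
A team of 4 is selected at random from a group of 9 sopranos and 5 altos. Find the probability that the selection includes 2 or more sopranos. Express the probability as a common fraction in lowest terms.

906/1001

Total selections: C(14,4) = 1001.
Count the complement (fewer than 2 sopranos): C(9,0)·C(5,4) + C(9,1)·C(5,3) = 5 + 90 = 95.
Probability = 1 − 95/1001 = 906/1001.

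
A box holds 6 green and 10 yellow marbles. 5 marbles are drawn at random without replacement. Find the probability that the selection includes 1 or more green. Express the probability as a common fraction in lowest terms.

Total selections: C(16,5) = 4368.
Favorable selections (1 or more green): C(6,1)·C(10,4) + C(6,2)·C(10,3) + C(6,3)·C(10,2) + C(6,4)·C(10,1) + C(6,5)·C(10,0) = 1260 + 1800 + 900 + 150 + 6 = 4116.
Probability = 4116/4368 = 49/52.

49/52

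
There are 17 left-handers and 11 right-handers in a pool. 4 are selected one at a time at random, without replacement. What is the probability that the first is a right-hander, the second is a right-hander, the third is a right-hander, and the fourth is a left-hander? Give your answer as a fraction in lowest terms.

Multiply the conditional probabilities at each draw: 11/28 · 10/27 · 9/26 · 17/25 = 16830/491400 = 187/5460.

187/5460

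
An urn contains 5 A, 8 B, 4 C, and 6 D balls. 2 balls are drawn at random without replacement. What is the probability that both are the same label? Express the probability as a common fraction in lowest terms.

There are C(23,2) = 253 ways to draw 2 balls.
All same label: C(5,2) + C(8,2) + C(4,2) + C(6,2) = 10 + 28 + 6 + 15 = 59.
Probability = 59/253.

59/253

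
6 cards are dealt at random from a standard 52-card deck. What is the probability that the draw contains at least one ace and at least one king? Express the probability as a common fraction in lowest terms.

There are C(52,6) = 20358520 possible draws.
By inclusion-exclusion on the complements, draws missing all aces or all kings: C(48,6) + C(48,6) − C(44,6) = 12271512 + 12271512 − 7059052 = 17483972.
So draws with at least one of each: 20358520 − 17483972 = 2874548, probability 2874548/20358520 = 718637/5089630.

718637/5089630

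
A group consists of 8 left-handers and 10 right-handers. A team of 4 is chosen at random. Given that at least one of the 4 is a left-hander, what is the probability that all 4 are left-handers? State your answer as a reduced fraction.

Work in counts. Selections with at least one left-hander: C(18,4) − C(10,4) = 3060 − 210 = 2850.
Of those, selections where all 4 are left-handers: C(8,4) = 70.
Conditional probability = 70/2850 = 7/285.

7/285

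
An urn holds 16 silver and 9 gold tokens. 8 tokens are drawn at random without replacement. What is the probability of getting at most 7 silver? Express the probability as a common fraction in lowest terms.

2159/2185

Total selections: C(25,8) = 1081575.
The complement is exactly 8 silver: C(16,8)·C(9,0) = 12870.
Probability = 1 − 12870/1081575 = 1068705/1081575 = 2159/2185.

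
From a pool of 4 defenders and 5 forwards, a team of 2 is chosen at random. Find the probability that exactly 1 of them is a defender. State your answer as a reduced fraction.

There are C(9,2) = 36 ways to choose 2 from 9.
Selections with exactly 1 defender: choose 1 of the 4 defenders and 1 of the 5 forwards, C(4,1)·C(5,1) = 4·5 = 20.
Probability = 20/36 = 5/9.

5/9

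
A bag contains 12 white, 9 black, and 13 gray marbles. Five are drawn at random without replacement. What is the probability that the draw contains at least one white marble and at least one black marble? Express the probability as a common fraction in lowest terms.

6063/8432

There are C(34,5) = 278256 possible draws.
By inclusion-exclusion on the complements, draws missing all white or all black: C(22,5) + C(25,5) − C(13,5) = 26334 + 53130 − 1287 = 78177.
So draws with at least one of each: 278256 − 78177 = 200079, probability 200079/278256 = 6063/8432.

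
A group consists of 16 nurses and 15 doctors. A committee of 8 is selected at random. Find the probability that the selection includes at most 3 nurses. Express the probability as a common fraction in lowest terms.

There are C(31,8) = 7888725 ways to choose the 8.
Favorable selections (at most 3 nurses): C(16,0)·C(15,8) + C(16,1)·C(15,7) + C(16,2)·C(15,6) + C(16,3)·C(15,5) = 6435 + 102960 + 600600 + 1681680 = 2391675.
Probability = 2391675/7888725 = 2453/8091.

2453/8091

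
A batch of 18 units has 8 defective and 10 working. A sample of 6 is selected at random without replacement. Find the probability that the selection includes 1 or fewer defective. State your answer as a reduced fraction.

53/442

Total selections: C(18,6) = 18564.
Favorable selections (1 or fewer defective): C(8,0)·C(10,6) + C(8,1)·C(10,5) = 210 + 2016 = 2226.
Probability = 2226/18564 = 53/442.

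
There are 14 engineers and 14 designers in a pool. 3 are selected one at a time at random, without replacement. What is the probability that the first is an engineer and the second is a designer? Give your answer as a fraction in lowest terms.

Multiply the conditional probabilities at each draw: 14/28 · 14/27 = 196/756 = 7/27.

7/27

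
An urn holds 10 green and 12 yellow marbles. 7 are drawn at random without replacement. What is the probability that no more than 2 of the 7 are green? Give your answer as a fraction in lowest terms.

173/646

Total selections: C(22,7) = 170544.
Favorable selections (no more than 2 green): C(10,0)·C(12,7) + C(10,1)·C(12,6) + C(10,2)·C(12,5) = 792 + 9240 + 35640 = 45672.
Probability = 45672/170544 = 173/646.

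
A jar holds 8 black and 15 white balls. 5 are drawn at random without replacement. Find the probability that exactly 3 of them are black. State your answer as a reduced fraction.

840/4807

There are C(23,5) = 33649 ways to choose 5 from 23.
Selections with exactly 3 black: choose 3 of the 8 black and 2 of the 15 white, C(8,3)·C(15,2) = 56·105 = 5880.
Probability = 5880/33649 = 840/4807.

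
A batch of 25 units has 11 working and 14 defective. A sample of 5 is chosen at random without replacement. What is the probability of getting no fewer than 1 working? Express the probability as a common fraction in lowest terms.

There are C(25,5) = 53130 ways to choose the 5.
The complement is all 5 are defective: C(14,5) = 2002.
Probability = 1 − 2002/53130 = 51128/53130 = 332/345.

332/345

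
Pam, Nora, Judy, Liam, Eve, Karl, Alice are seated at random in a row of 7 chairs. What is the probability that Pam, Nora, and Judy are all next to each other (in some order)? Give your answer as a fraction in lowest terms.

There are 7! = 5040 arrangements.
Treat the three as one block: 5! placements × 3! orders within the block = 120·6 = 720.
Probability = 720/5040 = 1/7.

1/7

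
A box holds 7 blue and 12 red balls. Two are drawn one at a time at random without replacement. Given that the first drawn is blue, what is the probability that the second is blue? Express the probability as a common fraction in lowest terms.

After removing one blue, 18 remain: 6 blue and 12 red.
So the probability the next is blue is 6/18 = 1/3.

1/3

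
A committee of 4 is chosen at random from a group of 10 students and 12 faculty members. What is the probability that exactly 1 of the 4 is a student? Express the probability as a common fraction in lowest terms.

40/133

The sample space is all 4-subsets of the 22: C(22,4) = 7315.
Selections with exactly 1 student: choose 1 of the 10 students and 3 of the 12 faculty members, C(10,1)·C(12,3) = 10·220 = 2200.
Probability = 2200/7315 = 40/133.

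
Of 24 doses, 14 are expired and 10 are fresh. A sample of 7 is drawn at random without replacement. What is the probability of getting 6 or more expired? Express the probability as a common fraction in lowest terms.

169/1748

There are C(24,7) = 346104 ways to choose the 7.
Favorable selections (6 or more expired): C(14,6)·C(10,1) + C(14,7)·C(10,0) = 30030 + 3432 = 33462.
Probability = 33462/346104 = 169/1748.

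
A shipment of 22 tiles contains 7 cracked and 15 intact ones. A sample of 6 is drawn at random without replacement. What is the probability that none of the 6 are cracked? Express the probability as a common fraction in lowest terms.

There are C(22,6) = 74613 possible selections.
Selections with no cracked (all intact): C(15,6) = 5005.
Probability = 5005/74613 = 65/969.

65/969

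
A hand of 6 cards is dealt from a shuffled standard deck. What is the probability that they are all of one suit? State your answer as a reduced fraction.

There are C(52,6) = 20358520 possible 6-card hands.
Hands of one suit: 4 suits × C(13,6) = 4·1716 = 6864.
Probability = 6864/20358520 = 66/195755.

66/195755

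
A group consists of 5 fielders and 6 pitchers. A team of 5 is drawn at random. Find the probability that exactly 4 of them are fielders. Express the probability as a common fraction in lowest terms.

5/77

The sample space is all 5-subsets of the 11: C(11,5) = 462.
Selections with exactly 4 fielders: choose 4 of the 5 fielders and 1 of the 6 pitchers, C(5,4)·C(6,1) = 5·6 = 30.
Probability = 30/462 = 5/77.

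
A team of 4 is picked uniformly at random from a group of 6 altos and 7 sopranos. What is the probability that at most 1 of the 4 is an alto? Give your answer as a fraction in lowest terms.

49/143

Total selections: C(13,4) = 715.
Favorable selections (at most 1 alto): C(6,0)·C(7,4) + C(6,1)·C(7,3) = 35 + 210 = 245.
Probability = 245/715 = 49/143.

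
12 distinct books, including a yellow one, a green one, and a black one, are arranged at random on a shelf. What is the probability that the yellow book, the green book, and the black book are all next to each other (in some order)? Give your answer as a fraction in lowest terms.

There are 12! = 479001600 arrangements.
Treat the three as one block: 10! placements × 3! orders within the block = 3628800·6 = 21772800.
Probability = 21772800/479001600 = 1/22.

1/22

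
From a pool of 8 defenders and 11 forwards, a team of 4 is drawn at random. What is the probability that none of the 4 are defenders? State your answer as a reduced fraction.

55/646

There are C(19,4) = 3876 possible selections.
Selections with no defenders (all forwards): C(11,4) = 330.
Probability = 330/3876 = 55/646.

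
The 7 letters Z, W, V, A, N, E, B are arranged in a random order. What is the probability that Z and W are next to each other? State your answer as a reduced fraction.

2/7

There are 7! = 5040 arrangements.
Treat Z and W as a block: 6! arrangements of the blocks × 2 orders within the block = 2·720 = 1440.
Probability = 1440/5040 = 2/7.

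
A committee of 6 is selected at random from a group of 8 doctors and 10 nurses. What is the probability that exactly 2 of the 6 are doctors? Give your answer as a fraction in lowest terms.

70/221

The sample space is all 6-subsets of the 18: C(18,6) = 18564.
Selections with exactly 2 doctors: choose 2 of the 8 doctors and 4 of the 10 nurses, C(8,2)·C(10,4) = 28·210 = 5880.
Probability = 5880/18564 = 70/221.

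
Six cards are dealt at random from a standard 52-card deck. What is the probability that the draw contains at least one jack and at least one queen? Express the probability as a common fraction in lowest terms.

There are C(52,6) = 20358520 possible draws.
By inclusion-exclusion on the complements, draws missing all jacks or all queens: C(48,6) + C(48,6) − C(44,6) = 12271512 + 12271512 − 7059052 = 17483972.
So draws with at least one of each: 20358520 − 17483972 = 2874548, probability 2874548/20358520 = 718637/5089630.

718637/5089630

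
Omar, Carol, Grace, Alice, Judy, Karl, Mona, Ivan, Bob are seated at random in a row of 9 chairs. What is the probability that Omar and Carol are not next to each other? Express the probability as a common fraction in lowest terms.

There are 9! = 362880 arrangements.
Arrangements with Omar and Carol adjacent: 2·8! = 80640.
So not adjacent: 362880 − 80640 = 282240, probability 282240/362880 = 7/9.

7/9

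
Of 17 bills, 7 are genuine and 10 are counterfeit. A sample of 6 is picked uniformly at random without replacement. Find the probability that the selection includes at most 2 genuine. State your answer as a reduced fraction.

114/221

There are C(17,6) = 12376 ways to choose the 6.
Favorable selections (at most 2 genuine): C(7,0)·C(10,6) + C(7,1)·C(10,5) + C(7,2)·C(10,4) = 210 + 1764 + 4410 = 6384.
Probability = 6384/12376 = 114/221.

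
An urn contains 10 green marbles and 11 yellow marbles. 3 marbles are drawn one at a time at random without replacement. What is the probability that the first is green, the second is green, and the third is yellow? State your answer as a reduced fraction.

33/266

Multiply the conditional probabilities at each draw: 10/21 · 9/20 · 11/19 = 990/7980 = 33/266.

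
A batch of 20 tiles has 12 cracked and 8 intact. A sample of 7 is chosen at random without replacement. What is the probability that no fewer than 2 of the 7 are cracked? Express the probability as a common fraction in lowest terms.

Total selections: C(20,7) = 77520.
Count the complement (fewer than 2 cracked): C(12,0)·C(8,7) + C(12,1)·C(8,6) = 8 + 336 = 344.
Probability = 1 − 344/77520 = 77176/77520 = 9647/9690.

9647/9690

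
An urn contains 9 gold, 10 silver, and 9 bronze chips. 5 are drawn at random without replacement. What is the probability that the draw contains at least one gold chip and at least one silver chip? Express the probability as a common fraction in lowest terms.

869/1092

There are C(28,5) = 98280 possible draws.
By inclusion-exclusion on the complements, draws missing all gold or all silver: C(19,5) + C(18,5) − C(9,5) = 11628 + 8568 − 126 = 20070.
So draws with at least one of each: 98280 − 20070 = 78210, probability 78210/98280 = 869/1092.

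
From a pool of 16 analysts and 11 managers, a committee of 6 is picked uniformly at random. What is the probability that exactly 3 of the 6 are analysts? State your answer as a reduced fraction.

280/897

The sample space is all 6-subsets of the 27: C(27,6) = 296010.
Selections with exactly 3 analysts: choose 3 of the 16 analysts and 3 of the 11 managers, C(16,3)·C(11,3) = 560·165 = 92400.
Probability = 92400/296010 = 280/897.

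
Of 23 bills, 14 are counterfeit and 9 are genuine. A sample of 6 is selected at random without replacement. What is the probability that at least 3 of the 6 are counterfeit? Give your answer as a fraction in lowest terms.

There are C(23,6) = 100947 ways to choose the 6.
Favorable selections (at least 3 counterfeit): C(14,3)·C(9,3) + C(14,4)·C(9,2) + C(14,5)·C(9,1) + C(14,6)·C(9,0) = 30576 + 36036 + 18018 + 3003 = 87633.
Probability = 87633/100947 = 4173/4807.

4173/4807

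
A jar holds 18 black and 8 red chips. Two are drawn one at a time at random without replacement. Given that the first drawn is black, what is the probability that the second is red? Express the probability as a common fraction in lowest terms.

8/25

After removing one black, 25 remain: 17 black and 8 red.
So the probability the next is red is 8/25.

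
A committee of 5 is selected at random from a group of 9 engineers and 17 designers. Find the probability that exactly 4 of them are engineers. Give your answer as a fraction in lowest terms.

The sample space is all 5-subsets of the 26: C(26,5) = 65780.
Selections with exactly 4 engineers: choose 4 of the 9 engineers and 1 of the 17 designers, C(9,4)·C(17,1) = 126·17 = 2142.
Probability = 2142/65780 = 1071/32890.

1071/32890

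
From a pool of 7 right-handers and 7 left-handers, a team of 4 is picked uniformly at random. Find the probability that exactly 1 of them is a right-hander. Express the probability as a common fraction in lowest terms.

35/143

Total number of selections: C(14,4) = 1001.
Selections with exactly 1 right-hander: choose 1 of the 7 right-handers and 3 of the 7 left-handers, C(7,1)·C(7,3) = 7·35 = 245.
Probability = 245/1001 = 35/143.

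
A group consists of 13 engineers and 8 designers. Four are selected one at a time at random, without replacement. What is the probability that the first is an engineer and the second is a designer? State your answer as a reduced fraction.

Multiply the conditional probabilities at each draw: 13/21 · 8/20 = 104/420 = 26/105.

26/105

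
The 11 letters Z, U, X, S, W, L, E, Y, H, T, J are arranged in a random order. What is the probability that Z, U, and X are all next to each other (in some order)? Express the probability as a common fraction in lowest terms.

There are 11! = 39916800 arrangements.
Treat the three as one block: 9! placements × 3! orders within the block = 362880·6 = 2177280.
Probability = 2177280/39916800 = 3/55.

3/55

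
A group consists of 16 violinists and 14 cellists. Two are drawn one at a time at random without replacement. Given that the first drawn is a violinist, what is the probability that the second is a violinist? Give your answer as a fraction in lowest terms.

After removing one violinist, 29 remain: 15 violinists and 14 cellists.
So the probability the next is a violinist is 15/29.

15/29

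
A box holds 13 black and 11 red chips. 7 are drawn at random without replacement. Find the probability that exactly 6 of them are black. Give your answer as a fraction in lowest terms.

Total number of selections: C(24,7) = 346104.
Selections with exactly 6 black: choose 6 of the 13 black and 1 of the 11 red, C(13,6)·C(11,1) = 1716·11 = 18876.
Probability = 18876/346104 = 143/2622.

143/2622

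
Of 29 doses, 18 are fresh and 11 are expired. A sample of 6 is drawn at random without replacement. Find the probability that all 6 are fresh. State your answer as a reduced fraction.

17/435

There are C(29,6) = 475020 possible selections.
Selections with all fresh: C(18,6) = 18564.
Probability = 18564/475020 = 17/435.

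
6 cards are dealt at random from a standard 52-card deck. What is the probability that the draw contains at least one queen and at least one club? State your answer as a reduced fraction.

There are C(52,6) = 20358520 possible draws.
By inclusion-exclusion on the complements, draws missing all queens or all clubs: C(48,6) + C(39,6) − C(36,6) = 12271512 + 3262623 − 1947792 = 13586343.
So draws with at least one of each: 20358520 − 13586343 = 6772177, probability 6772177/20358520.

6772177/20358520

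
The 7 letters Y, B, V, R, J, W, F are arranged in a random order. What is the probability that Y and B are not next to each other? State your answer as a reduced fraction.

There are 7! = 5040 arrangements.
Arrangements with Y and B adjacent: 2·6! = 1440.
So not adjacent: 5040 − 1440 = 3600, probability 3600/5040 = 5/7.

5/7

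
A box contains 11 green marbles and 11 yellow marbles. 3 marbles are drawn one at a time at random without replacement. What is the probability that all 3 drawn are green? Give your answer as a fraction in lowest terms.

Multiply the conditional probabilities at each draw: 11/22 · 10/21 · 9/20 = 990/9240 = 3/28.

3/28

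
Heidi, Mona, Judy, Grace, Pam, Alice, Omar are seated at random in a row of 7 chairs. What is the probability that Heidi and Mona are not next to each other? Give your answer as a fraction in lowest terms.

5/7

There are 7! = 5040 arrangements.
Arrangements with Heidi and Mona adjacent: 2·6! = 1440.
So not adjacent: 5040 − 1440 = 3600, probability 3600/5040 = 5/7.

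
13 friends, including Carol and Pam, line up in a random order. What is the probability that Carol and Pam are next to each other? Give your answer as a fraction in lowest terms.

There are 13! = 6227020800 arrangements.
Treat Carol and Pam as a block: 12! arrangements of the blocks × 2 orders within the block = 2·479001600 = 958003200.
Probability = 958003200/6227020800 = 2/13.

2/13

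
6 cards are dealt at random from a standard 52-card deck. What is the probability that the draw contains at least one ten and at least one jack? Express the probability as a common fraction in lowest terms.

718637/5089630

There are C(52,6) = 20358520 possible draws.
By inclusion-exclusion on the complements, draws missing all tens or all jacks: C(48,6) + C(48,6) − C(44,6) = 12271512 + 12271512 − 7059052 = 17483972.
So draws with at least one of each: 20358520 − 17483972 = 2874548, probability 2874548/20358520 = 718637/5089630.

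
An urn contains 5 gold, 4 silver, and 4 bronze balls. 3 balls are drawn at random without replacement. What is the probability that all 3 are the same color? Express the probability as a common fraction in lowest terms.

9/143

There are C(13,3) = 286 ways to draw 3 balls.
All same color: C(5,3) + C(4,3) + C(4,3) = 10 + 4 + 4 = 18.
Probability = 18/286 = 9/143.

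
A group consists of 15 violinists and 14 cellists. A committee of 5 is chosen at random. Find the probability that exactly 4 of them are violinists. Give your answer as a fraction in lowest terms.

14/87

The sample space is all 5-subsets of the 29: C(29,5) = 118755.
Selections with exactly 4 violinists: choose 4 of the 15 violinists and 1 of the 14 cellists, C(15,4)·C(14,1) = 1365·14 = 19110.
Probability = 19110/118755 = 14/87.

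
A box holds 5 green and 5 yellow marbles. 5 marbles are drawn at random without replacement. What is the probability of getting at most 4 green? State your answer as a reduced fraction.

251/252

Total selections: C(10,5) = 252.
Favorable selections (at most 4 green): C(5,0)·C(5,5) + C(5,1)·C(5,4) + C(5,2)·C(5,3) + C(5,3)·C(5,2) + C(5,4)·C(5,1) = 1 + 25 + 100 + 100 + 25 = 251.
Probability = 251/252.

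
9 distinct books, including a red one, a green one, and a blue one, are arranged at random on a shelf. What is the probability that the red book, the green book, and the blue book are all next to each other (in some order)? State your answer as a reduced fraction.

There are 9! = 362880 arrangements.
Treat the three as one block: 7! placements × 3! orders within the block = 5040·6 = 30240.
Probability = 30240/362880 = 1/12.

1/12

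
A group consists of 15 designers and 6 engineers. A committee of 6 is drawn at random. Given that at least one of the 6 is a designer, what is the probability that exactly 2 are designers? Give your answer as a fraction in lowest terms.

1575/54263

Work in counts. Selections with at least one designer: C(21,6) − C(6,6) = 54264 − 1 = 54263.
Of those, selections where exactly 2 are designers: C(15,2)·C(6,4) = 105·15 = 1575.
Conditional probability = 1575/54263.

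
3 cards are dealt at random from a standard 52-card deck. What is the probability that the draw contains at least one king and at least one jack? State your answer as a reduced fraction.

There are C(52,3) = 22100 possible draws.
By inclusion-exclusion on the complements, draws missing all kings or all jacks: C(48,3) + C(48,3) − C(44,3) = 17296 + 17296 − 13244 = 21348.
So draws with at least one of each: 22100 − 21348 = 752, probability 752/22100 = 188/5525.

188/5525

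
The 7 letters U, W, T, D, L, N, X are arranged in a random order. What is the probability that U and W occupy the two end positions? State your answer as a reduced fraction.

There are 7! = 5040 arrangements.
Place U and W at the ends in 2 ways, arrange the remaining 5 in 5! = 120 ways: 2·120 = 240.
Probability = 240/5040 = 1/21.

1/21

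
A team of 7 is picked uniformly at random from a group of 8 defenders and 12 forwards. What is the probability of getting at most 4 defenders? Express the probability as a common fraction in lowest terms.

1837/1938

There are C(20,7) = 77520 ways to choose the 7.
Count the complement (more than 4 defenders): C(8,5)·C(12,2) + C(8,6)·C(12,1) + C(8,7)·C(12,0) = 3696 + 336 + 8 = 4040.
Probability = 1 − 4040/77520 = 73480/77520 = 1837/1938.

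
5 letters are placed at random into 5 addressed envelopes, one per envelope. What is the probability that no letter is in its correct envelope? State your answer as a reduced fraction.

There are 5! = 120 assignments.
By inclusion-exclusion, assignments with no fixed points: C(5,0)·5! − C(5,1)·4! + C(5,2)·3! − C(5,3)·2! + C(5,4)·1! − C(5,5)·0! = 44.
Probability = 44/120 = 11/30.

11/30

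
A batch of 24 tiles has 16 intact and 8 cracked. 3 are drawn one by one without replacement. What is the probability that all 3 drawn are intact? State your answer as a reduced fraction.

Multiply the conditional probabilities at each draw: 16/24 · 15/23 · 14/22 = 3360/12144 = 70/253.

70/253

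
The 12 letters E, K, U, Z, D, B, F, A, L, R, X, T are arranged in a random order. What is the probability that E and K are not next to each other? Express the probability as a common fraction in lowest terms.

5/6

There are 12! = 479001600 arrangements.
Arrangements with E and K adjacent: 2·11! = 79833600.
So not adjacent: 479001600 − 79833600 = 399168000, probability 399168000/479001600 = 5/6.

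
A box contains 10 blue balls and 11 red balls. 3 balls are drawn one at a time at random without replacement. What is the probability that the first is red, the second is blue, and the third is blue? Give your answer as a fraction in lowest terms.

Multiply the conditional probabilities at each draw: 11/21 · 10/20 · 9/19 = 990/7980 = 33/266.

33/266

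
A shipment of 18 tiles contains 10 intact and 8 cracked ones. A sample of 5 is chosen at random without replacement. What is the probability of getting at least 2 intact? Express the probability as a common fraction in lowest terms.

31/34

There are C(18,5) = 8568 ways to choose the 5.
Count the complement (fewer than 2 intact): C(10,0)·C(8,5) + C(10,1)·C(8,4) = 56 + 700 = 756.
Probability = 1 − 756/8568 = 7812/8568 = 31/34.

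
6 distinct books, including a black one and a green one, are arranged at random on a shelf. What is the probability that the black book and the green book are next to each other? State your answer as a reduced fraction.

1/3

There are 6! = 720 arrangements.
Treat the black book and the green book as a block: 5! arrangements of the blocks × 2 orders within the block = 2·120 = 240.
Probability = 240/720 = 1/3.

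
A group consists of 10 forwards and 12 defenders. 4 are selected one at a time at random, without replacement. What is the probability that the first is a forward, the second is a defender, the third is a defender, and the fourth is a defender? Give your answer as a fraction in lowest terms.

Multiply the conditional probabilities at each draw: 10/22 · 12/21 · 11/20 · 10/19 = 13200/175560 = 10/133.

10/133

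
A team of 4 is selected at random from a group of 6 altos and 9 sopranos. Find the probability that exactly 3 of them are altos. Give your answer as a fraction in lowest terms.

12/91

The sample space is all 4-subsets of the 15: C(15,4) = 1365.
Selections with exactly 3 altos: choose 3 of the 6 altos and 1 of the 9 sopranos, C(6,3)·C(9,1) = 20·9 = 180.
Probability = 180/1365 = 12/91.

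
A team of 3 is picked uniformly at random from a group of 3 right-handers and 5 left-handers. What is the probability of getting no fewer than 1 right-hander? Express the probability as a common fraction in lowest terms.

23/28

Total selections: C(8,3) = 56.
The complement is all 3 are left-handers: C(5,3) = 10.
Probability = 1 − 10/56 = 46/56 = 23/28.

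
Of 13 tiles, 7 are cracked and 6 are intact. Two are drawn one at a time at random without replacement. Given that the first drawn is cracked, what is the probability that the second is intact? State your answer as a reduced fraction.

1/2

After removing one cracked, 12 remain: 6 cracked and 6 intact.
So the probability the next is intact is 6/12 = 1/2.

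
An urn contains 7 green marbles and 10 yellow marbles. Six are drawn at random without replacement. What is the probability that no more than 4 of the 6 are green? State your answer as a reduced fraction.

Total selections: C(17,6) = 12376.
Count the complement (more than 4 green): C(7,5)·C(10,1) + C(7,6)·C(10,0) = 210 + 7 = 217.
Probability = 1 − 217/12376 = 12159/12376 = 1737/1768.

1737/1768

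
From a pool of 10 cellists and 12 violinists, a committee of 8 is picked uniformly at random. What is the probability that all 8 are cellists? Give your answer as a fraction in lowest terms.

1/7106

There are C(22,8) = 319770 possible selections.
Selections with all cellists: C(10,8) = 45.
Probability = 45/319770 = 1/7106.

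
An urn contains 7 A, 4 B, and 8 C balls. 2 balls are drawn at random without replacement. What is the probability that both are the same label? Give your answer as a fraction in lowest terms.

There are C(19,2) = 171 ways to draw 2 balls.
All same label: C(7,2) + C(4,2) + C(8,2) = 21 + 6 + 28 = 55.
Probability = 55/171.

55/171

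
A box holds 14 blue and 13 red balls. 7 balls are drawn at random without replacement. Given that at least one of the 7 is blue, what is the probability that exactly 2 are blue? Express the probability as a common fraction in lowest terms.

273/2066

Work in counts. Selections with at least one blue: C(27,7) − C(13,7) = 888030 − 1716 = 886314.
Of those, selections where exactly 2 are blue: C(14,2)·C(13,5) = 91·1287 = 117117.
Conditional probability = 117117/886314 = 273/2066.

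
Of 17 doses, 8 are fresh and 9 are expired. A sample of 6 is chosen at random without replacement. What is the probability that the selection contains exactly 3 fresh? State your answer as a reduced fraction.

84/221

The sample space is all 6-subsets of the 17: C(17,6) = 12376.
Selections with exactly 3 fresh: choose 3 of the 8 fresh and 3 of the 9 expired, C(8,3)·C(9,3) = 56·84 = 4704.
Probability = 4704/12376 = 84/221.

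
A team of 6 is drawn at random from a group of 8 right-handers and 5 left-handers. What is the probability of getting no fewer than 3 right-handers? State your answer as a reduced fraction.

392/429

Total selections: C(13,6) = 1716.
Count the complement (fewer than 3 right-handers): C(8,1)·C(5,5) + C(8,2)·C(5,4) = 8 + 140 = 148.
Probability = 1 − 148/1716 = 1568/1716 = 392/429.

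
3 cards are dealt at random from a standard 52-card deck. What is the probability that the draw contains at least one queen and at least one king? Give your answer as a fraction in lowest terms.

188/5525

There are C(52,3) = 22100 possible draws.
By inclusion-exclusion on the complements, draws missing all queens or all kings: C(48,3) + C(48,3) − C(44,3) = 17296 + 17296 − 13244 = 21348.
So draws with at least one of each: 22100 − 21348 = 752, probability 752/22100 = 188/5525.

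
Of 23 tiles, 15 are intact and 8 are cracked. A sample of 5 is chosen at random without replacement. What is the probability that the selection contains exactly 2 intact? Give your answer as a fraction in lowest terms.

840/4807

There are C(23,5) = 33649 ways to choose 5 from 23.
Selections with exactly 2 intact: choose 2 of the 15 intact and 3 of the 8 cracked, C(15,2)·C(8,3) = 105·56 = 5880.
Probability = 5880/33649 = 840/4807.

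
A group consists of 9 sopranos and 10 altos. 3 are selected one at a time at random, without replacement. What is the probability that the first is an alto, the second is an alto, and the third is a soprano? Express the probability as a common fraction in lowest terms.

45/323

Multiply the conditional probabilities at each draw: 10/19 · 9/18 · 9/17 = 810/5814 = 45/323.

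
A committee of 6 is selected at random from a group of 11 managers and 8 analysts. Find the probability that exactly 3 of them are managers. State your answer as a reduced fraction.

110/323

The sample space is all 6-subsets of the 19: C(19,6) = 27132.
Selections with exactly 3 managers: choose 3 of the 11 managers and 3 of the 8 analysts, C(11,3)·C(8,3) = 165·56 = 9240.
Probability = 9240/27132 = 110/323.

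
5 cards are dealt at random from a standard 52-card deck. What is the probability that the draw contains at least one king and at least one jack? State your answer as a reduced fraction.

There are C(52,5) = 2598960 possible draws.
By inclusion-exclusion on the complements, draws missing all kings or all jacks: C(48,5) + C(48,5) − C(44,5) = 1712304 + 1712304 − 1086008 = 2338600.
So draws with at least one of each: 2598960 − 2338600 = 260360, probability 260360/2598960 = 6509/64974.

6509/64974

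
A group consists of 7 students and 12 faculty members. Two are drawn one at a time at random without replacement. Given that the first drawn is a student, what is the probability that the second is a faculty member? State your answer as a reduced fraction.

After removing one student, 18 remain: 6 students and 12 faculty members.
So the probability the next is a faculty member is 12/18 = 2/3.

2/3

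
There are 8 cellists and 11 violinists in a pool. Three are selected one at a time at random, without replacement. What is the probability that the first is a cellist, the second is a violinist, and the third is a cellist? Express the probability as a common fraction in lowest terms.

308/2907

Multiply the conditional probabilities at each draw: 8/19 · 11/18 · 7/17 = 616/5814 = 308/2907.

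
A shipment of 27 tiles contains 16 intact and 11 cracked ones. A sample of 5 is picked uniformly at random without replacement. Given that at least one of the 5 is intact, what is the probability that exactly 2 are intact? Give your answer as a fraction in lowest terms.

1650/6689

Work in counts. Selections with at least one intact: C(27,5) − C(11,5) = 80730 − 462 = 80268.
Of those, selections where exactly 2 are intact: C(16,2)·C(11,3) = 120·165 = 19800.
Conditional probability = 19800/80268 = 1650/6689.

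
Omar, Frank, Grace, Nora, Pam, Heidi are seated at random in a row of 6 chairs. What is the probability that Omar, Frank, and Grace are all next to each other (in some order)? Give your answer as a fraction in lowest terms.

1/5

There are 6! = 720 arrangements.
Treat the three as one block: 4! placements × 3! orders within the block = 24·6 = 144.
Probability = 144/720 = 1/5.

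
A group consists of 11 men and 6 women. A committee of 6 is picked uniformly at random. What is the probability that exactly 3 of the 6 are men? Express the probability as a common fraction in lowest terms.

The sample space is all 6-subsets of the 17: C(17,6) = 12376.
Selections with exactly 3 men: choose 3 of the 11 men and 3 of the 6 women, C(11,3)·C(6,3) = 165·20 = 3300.
Probability = 3300/12376 = 825/3094.

825/3094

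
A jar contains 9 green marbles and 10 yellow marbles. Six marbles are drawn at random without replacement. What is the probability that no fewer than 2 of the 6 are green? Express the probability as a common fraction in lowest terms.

587/646

There are C(19,6) = 27132 ways to choose the 6.
Favorable selections (no fewer than 2 green): C(9,2)·C(10,4) + C(9,3)·C(10,3) + C(9,4)·C(10,2) + C(9,5)·C(10,1) + C(9,6)·C(10,0) = 7560 + 10080 + 5670 + 1260 + 84 = 24654.
Probability = 24654/27132 = 587/646.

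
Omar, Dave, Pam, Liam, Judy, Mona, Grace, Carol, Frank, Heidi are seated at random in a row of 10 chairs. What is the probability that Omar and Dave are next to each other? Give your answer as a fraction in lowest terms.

There are 10! = 3628800 arrangements.
Treat Omar and Dave as a block: 9! arrangements of the blocks × 2 orders within the block = 2·362880 = 725760.
Probability = 725760/3628800 = 1/5.

1/5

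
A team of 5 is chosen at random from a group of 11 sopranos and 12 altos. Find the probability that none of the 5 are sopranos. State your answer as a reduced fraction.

72/3059

There are C(23,5) = 33649 possible selections.
Selections with no sopranos (all altos): C(12,5) = 792.
Probability = 792/33649 = 72/3059.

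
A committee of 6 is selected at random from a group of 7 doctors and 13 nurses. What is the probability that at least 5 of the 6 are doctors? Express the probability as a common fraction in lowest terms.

7/969

Total selections: C(20,6) = 38760.
Favorable selections (at least 5 doctors): C(7,5)·C(13,1) + C(7,6)·C(13,0) = 273 + 7 = 280.
Probability = 280/38760 = 7/969.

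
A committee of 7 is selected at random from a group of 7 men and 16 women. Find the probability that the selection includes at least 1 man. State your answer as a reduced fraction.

21247/22287

There are C(23,7) = 245157 ways to choose the 7.
The complement is all 7 are women: C(16,7) = 11440.
Probability = 1 − 11440/245157 = 233717/245157 = 21247/22287.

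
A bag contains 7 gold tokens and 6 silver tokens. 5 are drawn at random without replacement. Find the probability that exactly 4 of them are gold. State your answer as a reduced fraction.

70/429

There are C(13,5) = 1287 ways to choose 5 from 13.
Selections with exactly 4 gold: choose 4 of the 7 gold and 1 of the 6 silver, C(7,4)·C(6,1) = 35·6 = 210.
Probability = 210/1287 = 70/429.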